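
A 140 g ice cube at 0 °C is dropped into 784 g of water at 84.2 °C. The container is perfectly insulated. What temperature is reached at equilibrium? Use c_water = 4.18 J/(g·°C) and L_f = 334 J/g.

T_f ≈ 59.3 °C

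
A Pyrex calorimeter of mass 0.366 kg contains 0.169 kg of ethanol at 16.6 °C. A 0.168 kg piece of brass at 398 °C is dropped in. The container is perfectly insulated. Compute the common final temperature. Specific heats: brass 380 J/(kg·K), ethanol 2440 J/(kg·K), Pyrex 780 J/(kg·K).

T_f ≈ 48.6 °C

Heat gained plus heat lost sum to zero:
0.168·380·(T − 398) + 0.169·2440·(T − 16.6) + 0.366·780·(T − 16.6) = 0
63.84(T − 398) + 412.36(T − 16.6) + 285.48(T − 16.6) = 0
(63.84 + 412.36 + 285.48) T = 63.84·398 + 412.36·16.6 + 285.48·16.6
T = 36992 / 761.68 = 48.6 °C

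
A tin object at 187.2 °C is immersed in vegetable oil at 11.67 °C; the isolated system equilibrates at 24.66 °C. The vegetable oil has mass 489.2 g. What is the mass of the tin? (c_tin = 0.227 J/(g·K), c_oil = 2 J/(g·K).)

m ≈ 344 g

Heat gained plus heat lost sum to zero:
m×0.227×(24.66 − 187.2) + 489.2×2×(24.66 − 11.67) = 0
-36.9 m = -12709
m = -12709/-36.9 ≈ 344.5 g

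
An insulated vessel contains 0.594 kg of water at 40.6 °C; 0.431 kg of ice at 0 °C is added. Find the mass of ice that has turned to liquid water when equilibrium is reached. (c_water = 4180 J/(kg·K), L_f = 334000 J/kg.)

m_melted ≈ 0.302 kg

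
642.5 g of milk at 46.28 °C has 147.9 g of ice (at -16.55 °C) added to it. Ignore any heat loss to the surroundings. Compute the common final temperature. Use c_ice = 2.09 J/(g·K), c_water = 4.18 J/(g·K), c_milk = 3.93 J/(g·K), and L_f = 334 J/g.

Net heat exchanged in the isolated system is zero:
ice -16.55→0 °C: 147.9×2.09×16.55 = 5115.8; latent heat to melt: 147.9×334 = 49399; meltwater 0→T: 147.9×4.18×T = 618.22 T; milk: 2525(T − 46.28)
3143.2 T = 116858 − 54514 = 62344
T ≈ 19.83 °C — above 0 °C, consistent with complete melting.

T_f ≈ 19.8 °C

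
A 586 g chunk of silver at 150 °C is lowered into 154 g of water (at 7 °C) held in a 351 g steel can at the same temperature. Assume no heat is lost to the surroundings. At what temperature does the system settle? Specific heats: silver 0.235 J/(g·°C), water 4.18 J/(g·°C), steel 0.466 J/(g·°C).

T_f ≈ 27.8 °C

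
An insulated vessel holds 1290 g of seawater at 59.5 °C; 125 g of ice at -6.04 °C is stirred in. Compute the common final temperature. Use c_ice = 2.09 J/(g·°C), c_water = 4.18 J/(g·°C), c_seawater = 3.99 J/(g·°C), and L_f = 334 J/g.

T_f ≈ 46.4 °C

Let T be the final temperature. ΣQ_i = 0:
warm ice to 0 °C: 125×2.09×(0 − (-6.04)) = 1578; latent heat to melt: 125×334 = 41750; meltwater 0→T: 125×4.18×T = 522.5 T; seawater cools: 1290×3.99×(T − 59.5) = 5147.1(T − 59.5)
5669.6 T = 306252 − 43328 = 262924
T ≈ 46.37 °C — above 0 °C, consistent with complete melting.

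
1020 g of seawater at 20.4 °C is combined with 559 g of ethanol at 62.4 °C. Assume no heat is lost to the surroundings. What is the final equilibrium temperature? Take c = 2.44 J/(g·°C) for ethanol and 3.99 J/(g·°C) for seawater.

Net heat exchanged in the isolated system is zero:
559*2.44*(T − 62.4) + 1020*3.99*(T − 20.4) = 0
5433.8 T = 168135
T ≈ 30.94 °C

T_f ≈ 30.9 °C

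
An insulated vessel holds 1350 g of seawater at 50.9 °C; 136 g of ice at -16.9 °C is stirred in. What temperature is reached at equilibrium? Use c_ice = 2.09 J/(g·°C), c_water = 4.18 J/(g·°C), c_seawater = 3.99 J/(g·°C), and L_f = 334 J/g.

T_f ≈ 37.6 °C

Taking heat into each body as positive, Σ m c ΔT = 0:
ice -16.9→0 °C: 136·2.09·16.9 = 4803.7; melt ice: 136·334 = 45424; meltwater 0→T: 136·4.18·T = 568.48 T; seawater: 5386.5(T − 50.9)
5955 T = 274173 − 50228 = 223945
T ≈ 37.61 °C (positive, so assuming full melt was valid).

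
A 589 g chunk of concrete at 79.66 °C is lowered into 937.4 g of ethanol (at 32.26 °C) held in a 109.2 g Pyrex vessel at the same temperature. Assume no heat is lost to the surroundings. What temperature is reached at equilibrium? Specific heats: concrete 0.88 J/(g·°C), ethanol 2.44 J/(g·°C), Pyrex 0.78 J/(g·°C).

T_f ≈ 40.8 °C

Conservation of energy gives ΣQ = 0:
589·0.88·(T − 79.66) + 937.4·2.44·(T − 32.26) + 109.2·0.78·(T − 32.26) = 0
518.32(T − 79.66) + 2287.3(T − 32.26) + 85.18(T − 32.26) = 0
(518.32 + 2287.3 + 85.18) T = 518.32·79.66 + 2287.3·32.26 + 85.18·32.26
T = 117824/2890.8 ≈ 40.76 °C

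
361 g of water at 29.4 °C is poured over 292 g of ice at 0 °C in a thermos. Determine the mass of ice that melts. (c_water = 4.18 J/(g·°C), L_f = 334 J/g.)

Cooling the water to 0 °C releases 361·4.18·29.4 = 44364 J.
To melt every bit of ice: 292·334 = 97528 J.
44364 J < 97528 J, so only part of the ice melts and the system sits at 0 °C.
m_melted·334 = 44364  ⇒  m_melted ≈ 132.8 g.

m_melted ≈ 133 g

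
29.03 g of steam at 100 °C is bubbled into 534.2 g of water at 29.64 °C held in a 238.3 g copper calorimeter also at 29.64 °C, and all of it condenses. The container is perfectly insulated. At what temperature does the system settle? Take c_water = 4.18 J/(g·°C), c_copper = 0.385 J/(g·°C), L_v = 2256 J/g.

T_f ≈ 59.9 °C

Energy conservation, ΣQ = 0:
condense steam: −29.03·2256 = −65492
  condensate cools 100→T: 29.03·4.18·(T − 100) = 121.35(T − 100)
  original water: 2233(T − 29.64)
  copper cup: 238.3·0.385·(T − 29.64) = 91.75(T − 29.64)
2446 T = 65492 + 12135 + 68904 = 146530
T ≈ 59.90 °C — below 100 °C, confirming all the steam condensed.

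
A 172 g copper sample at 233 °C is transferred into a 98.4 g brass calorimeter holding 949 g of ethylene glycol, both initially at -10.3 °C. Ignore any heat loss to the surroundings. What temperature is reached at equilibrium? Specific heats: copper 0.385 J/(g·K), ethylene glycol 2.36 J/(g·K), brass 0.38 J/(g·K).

T_f ≈ -3.4 °C

Net heat exchanged in the isolated system is zero:
172×0.385×(T − 233) + 949×2.36×(T − (-10.3)) + 98.4×0.38×(T − (-10.3)) = 0
66.22(T − 233) + 2239.6(T − (-10.3)) + 37.39(T − (-10.3)) = 0
(66.22 + 2239.6 + 37.39) T = 66.22×233 + 2239.6×(-10.3) + 37.39×(-10.3)
T = -8024.2/2343.3 ≈ -3.42 °C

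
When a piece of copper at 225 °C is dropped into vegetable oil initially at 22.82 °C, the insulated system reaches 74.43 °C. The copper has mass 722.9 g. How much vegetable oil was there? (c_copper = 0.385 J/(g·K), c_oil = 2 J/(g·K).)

|Q_copper| = |Q_oil|:
722.9×0.385×(225 − 74.43) = m×2×(74.43 − 22.82)
103.22 m = 41906  ⇒  m ≈ 406 g

m ≈ 406 g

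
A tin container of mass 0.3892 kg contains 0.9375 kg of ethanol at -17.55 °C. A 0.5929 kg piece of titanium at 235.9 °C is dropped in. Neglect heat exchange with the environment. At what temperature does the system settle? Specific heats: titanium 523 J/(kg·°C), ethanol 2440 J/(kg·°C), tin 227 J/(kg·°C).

T_f = Σ m_i c_i T_i / Σ m_i c_i:
T_f = (310.09·235.9 + 2287.5·(-17.55) + 88.35·(-17.55)) / (310.09 + 2287.5 + 88.35)
    = 31453 / 2685.9 ≈ 11.71 °C

T_f ≈ 11.7 °C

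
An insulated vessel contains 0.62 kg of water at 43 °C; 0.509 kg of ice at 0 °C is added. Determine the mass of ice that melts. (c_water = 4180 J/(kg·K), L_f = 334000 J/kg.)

m_melted ≈ 0.334 kg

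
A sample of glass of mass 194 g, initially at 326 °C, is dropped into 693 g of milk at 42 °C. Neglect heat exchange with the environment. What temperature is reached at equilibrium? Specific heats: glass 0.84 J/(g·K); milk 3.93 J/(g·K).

Net heat exchanged in the isolated system is zero:
194·0.84·(T − 326) + 693·3.93·(T − 42) = 0
162.96(T − 326) + 2723.5(T − 42) = 0
(162.96 + 2723.5) T = 162.96·326 + 2723.5·42
T ≈ 58.03 °C

T_f ≈ 58.0 °C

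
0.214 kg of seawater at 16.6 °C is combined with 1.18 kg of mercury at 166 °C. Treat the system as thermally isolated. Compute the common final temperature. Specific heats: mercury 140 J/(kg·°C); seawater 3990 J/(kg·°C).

T_f ≈ 40.8 °C

With ΣQ=0 the equilibrium temperature is the m·c-weighted mean:
T_f = (165.2×166 + 853.86×16.6) / (165.2 + 853.86)
    = 41597 / 1019.1 ≈ 40.82 °C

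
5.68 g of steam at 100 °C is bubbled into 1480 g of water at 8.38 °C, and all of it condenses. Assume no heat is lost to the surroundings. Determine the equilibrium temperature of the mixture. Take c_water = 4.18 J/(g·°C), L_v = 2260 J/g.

Energy conservation, ΣQ = 0:
latent heat released on condensation: 5.68·2260 = 12837; condensed water 100 °C→T: 23.74(T − 100); original water: 6186.4(T − 8.38)
6210.1 T = 12837 + 2374.2 + 51842 = 67053
T ≈ 10.80 °C (< 100 °C, so full condensation is consistent).

T_f ≈ 10.8 °C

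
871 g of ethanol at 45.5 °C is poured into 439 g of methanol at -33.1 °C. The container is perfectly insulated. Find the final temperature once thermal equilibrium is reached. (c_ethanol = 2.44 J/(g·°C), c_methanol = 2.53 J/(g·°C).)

T_f ≈ 18.5 °C

T_f is the heat-capacity-weighted average of the initial temperatures:
T_f = (2125.2*45.5 + 1110.7*(-33.1)) / (2125.2 + 1110.7)
    = 59935 / 3235.9 ≈ 18.52 °C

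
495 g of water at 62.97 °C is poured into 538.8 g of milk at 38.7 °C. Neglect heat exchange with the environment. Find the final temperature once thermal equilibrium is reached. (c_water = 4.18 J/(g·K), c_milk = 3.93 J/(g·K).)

T_f ≈ 50.7 °C

Heat lost by the water equals heat gained by the milk:
495*4.18*(62.97 − T) = 538.8*3.93*(T − 38.7)
2069.1(62.97 − T) = 2117.5(T − 38.7)
4186.6 T = 212238  ⇒  T ≈ 50.69 °C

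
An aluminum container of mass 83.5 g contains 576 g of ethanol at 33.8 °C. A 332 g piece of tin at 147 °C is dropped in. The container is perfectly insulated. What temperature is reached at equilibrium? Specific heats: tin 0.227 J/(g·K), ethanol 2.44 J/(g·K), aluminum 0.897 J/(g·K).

T_f ≈ 39.3 °C

With ΣQ=0 the equilibrium temperature is the m·c-weighted mean:
T_f = (75.36×147 + 1405.4×33.8 + 74.9×33.8) / (75.36 + 1405.4 + 74.9)
    = 61114 / 1555.7 ≈ 39.28 °C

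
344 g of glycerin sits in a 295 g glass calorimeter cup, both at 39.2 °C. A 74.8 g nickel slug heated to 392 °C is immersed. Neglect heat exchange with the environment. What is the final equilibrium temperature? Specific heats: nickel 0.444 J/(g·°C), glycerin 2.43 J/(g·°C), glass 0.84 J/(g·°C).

T_f ≈ 49.7 °C

T_f is the heat-capacity-weighted average of the initial temperatures:
T_f = (33.21·392 + 835.92·39.2 + 247.8·39.2) / (33.21 + 835.92 + 247.8)
    = 55501 / 1116.9 ≈ 49.69 °C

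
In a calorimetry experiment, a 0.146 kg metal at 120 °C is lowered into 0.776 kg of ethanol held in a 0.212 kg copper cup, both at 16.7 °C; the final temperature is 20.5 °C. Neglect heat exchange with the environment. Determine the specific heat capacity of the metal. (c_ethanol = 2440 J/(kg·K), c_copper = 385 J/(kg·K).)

Let T be the final temperature. ΣQ_i = 0:
0.146×c×(20.5 − 120) + 0.776×2440×(20.5 − 16.7) + 0.212×385×(20.5 − 16.7) = 0
-14.53 c = -7505.2
c = -7505.2/-14.53 ≈ 516.6 J/(kg·K)

c ≈ 517 J/(kg·K)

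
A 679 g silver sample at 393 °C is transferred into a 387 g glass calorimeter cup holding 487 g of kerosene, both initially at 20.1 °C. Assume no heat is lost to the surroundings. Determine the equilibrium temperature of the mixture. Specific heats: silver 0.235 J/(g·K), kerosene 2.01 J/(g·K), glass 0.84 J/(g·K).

T_f ≈ 60.8 °C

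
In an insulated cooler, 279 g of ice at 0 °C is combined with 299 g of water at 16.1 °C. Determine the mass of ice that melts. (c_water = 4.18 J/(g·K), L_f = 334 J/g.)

Water can give up m c ΔT = 299·4.18·16.1 = 20122 J before reaching 0 °C.
Fully melting the ice requires m_ice L_f = 279·334 = 93186 J.
That's not enough to melt it all — equilibrium is at 0 °C with ice remaining.
m_melted·334 = 20122  ⇒  m_melted ≈ 60.25 g.

m_melted ≈ 60.2 g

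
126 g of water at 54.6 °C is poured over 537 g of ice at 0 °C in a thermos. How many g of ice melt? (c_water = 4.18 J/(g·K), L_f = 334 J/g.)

Cooling the water to 0 °C releases 126×4.18×54.6 = 28757 J.
To melt every bit of ice: 537×334 = 179358 J.
28757 J < 179358 J, so only part of the ice melts and the system sits at 0 °C.
m_melt = 28757 / L_f = 86.1 g.

m_melted ≈ 86.1 g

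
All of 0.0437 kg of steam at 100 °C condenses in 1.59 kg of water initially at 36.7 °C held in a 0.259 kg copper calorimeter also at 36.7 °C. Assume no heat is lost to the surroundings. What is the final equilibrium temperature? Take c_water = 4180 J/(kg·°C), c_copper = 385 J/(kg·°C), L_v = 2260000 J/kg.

Taking heat into each body as positive, Σ m c ΔT = 0:
condense steam: −0.0437·2260000 = −98762
  condensed water 100 °C→T: 182.67(T − 100)
  water warms: 1.59·4180·(T − 36.7) = 6646.2(T − 36.7)
  cup: 99.72(T − 36.7)
6928.6 T = 98762 + 18267 + 247575 = 364604
T ≈ 52.62 °C, under the boiling point, so the assumption holds.

T_f ≈ 52.6 °C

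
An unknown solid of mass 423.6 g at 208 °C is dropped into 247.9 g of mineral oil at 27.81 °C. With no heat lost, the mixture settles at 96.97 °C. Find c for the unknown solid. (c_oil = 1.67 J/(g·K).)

Setting the total heat transfer to zero:
423.6×c×(96.97 − 208) + 247.9×1.67×(96.97 − 27.81) = 0
-47032 c = -28632
c = -28632/-47032 ≈ 0.6088 J/(g·K)

c ≈ 0.609 J/(g·K)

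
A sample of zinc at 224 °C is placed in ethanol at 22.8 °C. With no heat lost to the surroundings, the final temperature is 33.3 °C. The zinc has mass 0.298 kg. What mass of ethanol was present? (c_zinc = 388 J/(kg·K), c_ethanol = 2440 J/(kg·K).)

m ≈ 0.861 kg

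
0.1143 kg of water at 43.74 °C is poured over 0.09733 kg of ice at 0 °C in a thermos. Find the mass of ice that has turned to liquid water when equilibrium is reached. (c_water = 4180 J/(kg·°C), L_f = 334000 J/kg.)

m_melted ≈ 0.0626 kg

Cooling the water to 0 °C releases 0.1143·4180·43.74 = 20898 J.
Melting all 0.09733 kg of ice would need 0.09733·334000 = 32508 J.
Since 20898 < 32508 J, not all the ice melts; equilibrium is at 0 °C.
Mass melted = 20898/334000 ≈ 0.06257 kg.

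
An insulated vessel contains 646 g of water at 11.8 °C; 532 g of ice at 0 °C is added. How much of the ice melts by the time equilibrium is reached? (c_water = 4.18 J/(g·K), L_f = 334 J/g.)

Cooling the water to 0 °C releases 646×4.18×11.8 = 31863 J.
To melt every bit of ice: 532×334 = 177688 J.
Since 31863 < 177688 J, not all the ice melts; equilibrium is at 0 °C.
Mass melted = 31863/334 ≈ 95.4 g.

m_melted ≈ 95.4 g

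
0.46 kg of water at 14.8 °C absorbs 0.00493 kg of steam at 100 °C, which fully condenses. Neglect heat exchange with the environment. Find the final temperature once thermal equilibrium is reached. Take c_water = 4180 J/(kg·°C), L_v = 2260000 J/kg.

T_f ≈ 21.4 °C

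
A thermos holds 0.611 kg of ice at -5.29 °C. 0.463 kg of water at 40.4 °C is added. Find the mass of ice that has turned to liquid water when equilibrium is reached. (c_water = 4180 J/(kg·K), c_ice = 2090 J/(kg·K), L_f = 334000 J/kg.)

Cooling the water to 0 °C releases 0.463·4180·40.4 = 78188 J.
Of that, 0.611·2090·5.29 = 6755.3 J goes to bring the ice to 0 °C, leaving 71432 J.
Melting all 0.611 kg of ice would need 0.611·334000 = 204074 J.
That's not enough to melt it all — equilibrium is at 0 °C with ice remaining.
m_melt = 71432 / L_f = 0.2139 kg.

m_melted ≈ 0.214 kg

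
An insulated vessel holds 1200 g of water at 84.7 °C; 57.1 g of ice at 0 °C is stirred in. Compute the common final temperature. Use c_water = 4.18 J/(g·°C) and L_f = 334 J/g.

T_f ≈ 77.2 °C

Energy balance with sensible and latent terms:
fusion: m_ice L_f = 57.1×334 = 19071; meltwater 0→T: 57.1×4.18×T = 238.68 T; water: 5016(T − 84.7)
5254.7 T = 424855 − 19071 = 405784
T ≈ 77.22 °C — above 0 °C, consistent with complete melting.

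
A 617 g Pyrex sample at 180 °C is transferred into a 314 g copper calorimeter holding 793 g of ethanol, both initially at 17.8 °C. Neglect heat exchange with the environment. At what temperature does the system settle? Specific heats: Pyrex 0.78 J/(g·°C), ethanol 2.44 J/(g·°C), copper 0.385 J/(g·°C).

Heat gained plus heat lost sum to zero:
617*0.78*(T − 180) + 793*2.44*(T − 17.8) + 314*0.385*(T − 17.8) = 0
2537.1 T = 123220
T ≈ 48.57 °C

T_f ≈ 48.6 °C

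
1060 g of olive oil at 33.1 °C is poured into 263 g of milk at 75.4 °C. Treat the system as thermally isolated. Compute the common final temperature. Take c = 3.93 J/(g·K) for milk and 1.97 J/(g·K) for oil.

Net heat exchanged in the isolated system is zero:
263*3.93*(T − 75.4) + 1060*1.97*(T − 33.1) = 0
1033.6(T − 75.4) + 2088.2(T − 33.1) = 0
3121.8 T = 147052
T = 147052 / 3121.8 = 47.1 °C

T_f ≈ 47.1 °C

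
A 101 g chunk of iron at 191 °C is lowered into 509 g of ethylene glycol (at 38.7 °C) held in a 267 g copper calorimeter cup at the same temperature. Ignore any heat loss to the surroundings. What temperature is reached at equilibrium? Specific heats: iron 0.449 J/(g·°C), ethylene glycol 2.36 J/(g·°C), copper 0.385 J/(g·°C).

T_f ≈ 43.8 °C

Taking heat into each body as positive, Σ m c ΔT = 0:
101·0.449·(T − 191) + 509·2.36·(T − 38.7) + 267·0.385·(T − 38.7) = 0
45.35(T − 191) + 1201.2(T − 38.7) + 102.8(T − 38.7) = 0
1349.4 T = 59128
T ≈ 43.82 °C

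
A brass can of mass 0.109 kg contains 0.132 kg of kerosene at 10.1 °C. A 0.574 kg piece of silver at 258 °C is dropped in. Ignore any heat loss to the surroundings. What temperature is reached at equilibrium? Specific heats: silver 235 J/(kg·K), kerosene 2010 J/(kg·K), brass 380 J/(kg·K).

T_f = Σ m_i c_i T_i / Σ m_i c_i:
T_f = (134.89×258 + 265.32×10.1 + 41.42×10.1) / (134.89 + 265.32 + 41.42)
    = 37900 / 441.63 ≈ 85.82 °C

T_f ≈ 85.8 °C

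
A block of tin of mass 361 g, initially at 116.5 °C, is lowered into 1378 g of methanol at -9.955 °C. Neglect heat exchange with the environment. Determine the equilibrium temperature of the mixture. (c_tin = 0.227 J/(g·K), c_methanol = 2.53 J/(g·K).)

Set heat shed by the hot body equal to heat absorbed by the cold body:
361·0.227·(116.5 − T) = 1378·2.53·(T − (-9.955))
81.95(116.5 − T) = 3486.3(T − (-9.955))
3568.3 T = -25160  ⇒  T ≈ -7.05 °C

T_f ≈ -7.1 °C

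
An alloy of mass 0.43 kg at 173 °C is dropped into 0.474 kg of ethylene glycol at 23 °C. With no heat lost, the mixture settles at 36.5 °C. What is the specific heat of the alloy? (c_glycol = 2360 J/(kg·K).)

Setting the total heat transfer to zero:
0.43×c×(36.5 − 173) + 0.474×2360×(36.5 − 23) = 0
-58.7 c = -15102
c = -15102/-58.7 ≈ 257.3 J/(kg·K)

c ≈ 257 J/(kg·K)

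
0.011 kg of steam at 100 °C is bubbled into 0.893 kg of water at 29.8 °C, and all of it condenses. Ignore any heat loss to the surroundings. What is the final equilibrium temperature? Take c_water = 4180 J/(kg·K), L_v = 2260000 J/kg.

Heat gained plus heat lost sum to zero:
steam→water at 100 °C releases m L_v = 0.011·2260000 = 24860
  condensed water 100 °C→T: 45.98(T − 100)
  original water: 3732.7(T − 29.8)
3778.7 T = 24860 + 4598 + 111236 = 140694
T ≈ 37.23 °C, under the boiling point, so the assumption holds.

T_f ≈ 37.2 °C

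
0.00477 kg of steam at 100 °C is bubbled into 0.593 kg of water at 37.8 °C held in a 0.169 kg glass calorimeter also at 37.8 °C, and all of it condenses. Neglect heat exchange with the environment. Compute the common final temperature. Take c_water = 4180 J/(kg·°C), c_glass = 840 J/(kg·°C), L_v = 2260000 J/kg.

T_f ≈ 42.4 °C

Heat gained plus heat lost sum to zero:
condense steam: −0.00477·2260000 = −10780; condensed water 100 °C→T: 19.94(T − 100); original water: 2478.7(T − 37.8); glass cup: 0.169·840·(T − 37.8) = 141.96(T − 37.8)
2640.6 T = 10780 + 1993.9 + 99062 = 111837
T ≈ 42.35 °C, under the boiling point, so the assumption holds.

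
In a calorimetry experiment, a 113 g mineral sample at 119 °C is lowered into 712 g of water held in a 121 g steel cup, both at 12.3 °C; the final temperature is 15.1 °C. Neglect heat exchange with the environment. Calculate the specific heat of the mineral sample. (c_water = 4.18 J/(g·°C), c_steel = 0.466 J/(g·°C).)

Conservation of energy gives ΣQ = 0:
113·c·(15.1 − 119) + 712·4.18·(15.1 − 12.3) + 121·0.466·(15.1 − 12.3) = 0
-11741 c = -8491.1
c = -8491.1/-11741 ≈ 0.7232 J/(g·°C)

c ≈ 0.723 J/(g·°C)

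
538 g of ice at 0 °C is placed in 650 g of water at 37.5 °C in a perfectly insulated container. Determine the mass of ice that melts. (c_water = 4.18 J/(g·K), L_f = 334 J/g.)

m_melted ≈ 305 g

Heat available from the water dropping to 0 °C: 650·4.18·37.5 = 101888 J.
To melt every bit of ice: 538·334 = 179692 J.
That's not enough to melt it all — equilibrium is at 0 °C with ice remaining.
m_melted·334 = 101888  ⇒  m_melted ≈ 305.1 g.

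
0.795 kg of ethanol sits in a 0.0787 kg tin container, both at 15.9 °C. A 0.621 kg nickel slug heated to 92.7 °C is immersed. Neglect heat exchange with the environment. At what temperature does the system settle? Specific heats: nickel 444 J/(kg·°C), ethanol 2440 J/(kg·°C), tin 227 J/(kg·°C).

T_f ≈ 25.4 °C

Conservation of energy gives ΣQ = 0:
0.621*444*(T − 92.7) + 0.795*2440*(T − 15.9) + 0.0787*227*(T − 15.9) = 0
(275.72 + 1939.8 + 17.86) T = 275.72*92.7 + 1939.8*15.9 + 17.86*15.9
T = 56686 / 2233.4 = 25.4 °C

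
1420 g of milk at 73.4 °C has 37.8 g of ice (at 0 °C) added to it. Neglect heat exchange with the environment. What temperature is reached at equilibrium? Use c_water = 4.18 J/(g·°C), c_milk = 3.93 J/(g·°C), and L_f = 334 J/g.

Heat gained plus heat lost sum to zero:
melt ice: 37.8×334 = 12625
  warm the meltwater: 158 T
  milk: 5580.6(T − 73.4)
5738.6 T = 409616 − 12625 = 396991
T ≈ 69.18 °C (positive, so assuming full melt was valid).

T_f ≈ 69.2 °C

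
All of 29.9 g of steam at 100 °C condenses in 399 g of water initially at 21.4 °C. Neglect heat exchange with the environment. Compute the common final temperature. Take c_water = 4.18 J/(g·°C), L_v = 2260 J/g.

Let T be the final temperature. ΣQ_i = 0:
steam→water at 100 °C releases m L_v = 29.9·2260 = 67574; condensate cools 100→T: 29.9·4.18·(T − 100) = 124.98(T − 100); water warms: 399·4.18·(T − 21.4) = 1667.8(T − 21.4)
1792.8 T = 67574 + 12498 + 35691 = 115764
T ≈ 64.57 °C, under the boiling point, so the assumption holds.

T_f ≈ 64.6 °C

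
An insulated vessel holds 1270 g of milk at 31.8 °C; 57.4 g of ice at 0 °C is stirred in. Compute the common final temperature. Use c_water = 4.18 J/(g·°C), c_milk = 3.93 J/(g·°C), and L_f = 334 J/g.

Setting the total heat transfer to zero:
latent heat to melt: 57.4·334 = 19172; warm the meltwater: 239.93 T; milk cools: 1270·3.93·(T − 31.8) = 4991.1(T − 31.8)
5231 T = 158717 − 19172 = 139545
T ≈ 26.68 °C (positive, so assuming full melt was valid).

T_f ≈ 26.7 °C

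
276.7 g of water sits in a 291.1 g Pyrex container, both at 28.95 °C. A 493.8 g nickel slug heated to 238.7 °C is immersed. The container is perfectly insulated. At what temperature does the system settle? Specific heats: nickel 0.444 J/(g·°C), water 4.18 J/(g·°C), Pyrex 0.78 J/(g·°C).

T_f is the heat-capacity-weighted average of the initial temperatures:
T_f = (219.25*238.7 + 1156.6*28.95 + 227.06*28.95) / (219.25 + 1156.6 + 227.06)
    = 92391 / 1602.9 ≈ 57.64 °C

T_f ≈ 57.6 °C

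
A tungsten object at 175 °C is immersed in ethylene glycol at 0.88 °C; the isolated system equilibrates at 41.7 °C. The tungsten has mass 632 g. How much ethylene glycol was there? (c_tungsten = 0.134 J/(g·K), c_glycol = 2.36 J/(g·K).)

Energy conservation, ΣQ = 0:
632×0.134×(41.7 − 175) + m×2.36×(41.7 − 0.88) = 0
96.34 m = 11289
m = 11289/96.34 ≈ 117.2 g

m ≈ 117 g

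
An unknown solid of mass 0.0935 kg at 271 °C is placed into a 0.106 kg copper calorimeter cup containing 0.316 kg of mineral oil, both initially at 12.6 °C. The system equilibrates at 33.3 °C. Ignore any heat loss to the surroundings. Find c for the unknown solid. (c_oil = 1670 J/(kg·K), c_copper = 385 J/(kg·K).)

Heat gained plus heat lost sum to zero:
0.0935×c×(33.3 − 271) + 0.316×1670×(33.3 − 12.6) + 0.106×385×(33.3 − 12.6) = 0
-22.22 c = -11769
c = -11769/-22.22 ≈ 529.5 J/(kg·K)

c ≈ 530 J/(kg·K)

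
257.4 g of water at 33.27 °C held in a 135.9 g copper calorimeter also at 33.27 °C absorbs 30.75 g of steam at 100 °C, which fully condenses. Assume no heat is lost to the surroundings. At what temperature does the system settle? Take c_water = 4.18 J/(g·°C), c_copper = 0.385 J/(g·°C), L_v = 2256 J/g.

Taking heat into each body as positive, Σ m c ΔT = 0:
steam→water at 100 °C releases m L_v = 30.75·2256 = 69372
  condensed water 100 °C→T: 128.53(T − 100)
  water warms: 257.4·4.18·(T − 33.27) = 1075.9(T − 33.27)
  cup: 52.32(T − 33.27)
1256.8 T = 69372 + 12854 + 37537 = 119762
T ≈ 95.29 °C — below 100 °C, confirming all the steam condensed.

T_f ≈ 95.3 °C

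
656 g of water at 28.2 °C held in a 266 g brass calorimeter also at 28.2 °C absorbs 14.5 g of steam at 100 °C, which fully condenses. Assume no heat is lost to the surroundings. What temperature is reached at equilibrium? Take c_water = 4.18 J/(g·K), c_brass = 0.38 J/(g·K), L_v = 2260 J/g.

T_f ≈ 41.0 °C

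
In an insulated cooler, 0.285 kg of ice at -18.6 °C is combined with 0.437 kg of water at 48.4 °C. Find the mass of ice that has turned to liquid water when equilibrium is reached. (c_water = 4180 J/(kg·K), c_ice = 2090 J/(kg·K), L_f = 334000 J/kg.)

m_melted ≈ 0.232 kg

Heat available from the water dropping to 0 °C: 0.437×4180×48.4 = 88410 J.
Warming the ice to 0 °C takes 0.285×2090×18.6 = 11079 J, leaving 77331 J for melting.
Fully melting the ice requires m_ice L_f = 0.285×334000 = 95190 J.
That's not enough to melt it all — equilibrium is at 0 °C with ice remaining.
m_melted×334000 = 77331  ⇒  m_melted ≈ 0.2315 kg.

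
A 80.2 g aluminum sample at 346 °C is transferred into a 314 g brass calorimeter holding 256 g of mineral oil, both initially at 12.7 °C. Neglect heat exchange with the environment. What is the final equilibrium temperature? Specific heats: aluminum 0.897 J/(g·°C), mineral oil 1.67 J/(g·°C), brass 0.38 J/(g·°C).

T_f ≈ 51.4 °C

With ΣQ=0 the equilibrium temperature is the m·c-weighted mean:
T_f = (71.94×346 + 427.52×12.7 + 119.32×12.7) / (71.94 + 427.52 + 119.32)
    = 31836 / 618.78 ≈ 51.45 °C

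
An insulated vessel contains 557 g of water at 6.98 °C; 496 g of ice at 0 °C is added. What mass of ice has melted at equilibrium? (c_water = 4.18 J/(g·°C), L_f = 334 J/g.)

m_melted ≈ 48.7 g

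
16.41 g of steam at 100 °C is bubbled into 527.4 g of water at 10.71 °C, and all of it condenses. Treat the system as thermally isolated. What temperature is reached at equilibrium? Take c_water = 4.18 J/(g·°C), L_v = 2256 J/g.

Sum of m c ΔT and latent-heat terms is zero:
condense steam: −16.41×2256 = −37021; condensed water 100 °C→T: 68.59(T − 100); water warms: 527.4×4.18×(T − 10.71) = 2204.5(T − 10.71)
2273.1 T = 37021 + 6859.4 + 23611 = 67491
T ≈ 29.69 °C, under the boiling point, so the assumption holds.

T_f ≈ 29.7 °C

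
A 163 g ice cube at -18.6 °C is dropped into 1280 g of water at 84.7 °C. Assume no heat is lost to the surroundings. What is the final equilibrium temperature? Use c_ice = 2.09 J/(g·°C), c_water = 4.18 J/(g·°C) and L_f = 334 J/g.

Taking heat into each body as positive, Σ m c ΔT = 0:
warm ice to 0 °C: 163·2.09·(0 − (-18.6)) = 6336.5
  fusion: m_ice L_f = 163·334 = 54442
  meltwater 0→T: 163·4.18·T = 681.34 T
  water: 5350.4(T − 84.7)
6031.7 T = 453179 − 60778 = 392400
T ≈ 65.06 °C. Since T > 0 °C, the all-ice-melts assumption holds.

T_f ≈ 65.1 °C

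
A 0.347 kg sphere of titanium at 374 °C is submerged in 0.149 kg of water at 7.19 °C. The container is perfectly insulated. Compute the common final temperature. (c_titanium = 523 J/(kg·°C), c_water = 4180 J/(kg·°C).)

Setting the total heat transfer to zero:
0.347×523×(T − 374) + 0.149×4180×(T − 7.19) = 0
804.3 T = 72352
T = 72352/804.3 ≈ 89.96 °C

T_f ≈ 90.0 °C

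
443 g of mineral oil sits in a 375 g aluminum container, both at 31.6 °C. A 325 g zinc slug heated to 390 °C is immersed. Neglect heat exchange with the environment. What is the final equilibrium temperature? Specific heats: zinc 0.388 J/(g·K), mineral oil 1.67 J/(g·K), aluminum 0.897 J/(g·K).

T_f ≈ 69.2 °C

Setting the total heat transfer to zero:
325·0.388·(T − 390) + 443·1.67·(T − 31.6) + 375·0.897·(T − 31.6) = 0
126.1(T − 390) + 739.81(T − 31.6) + 336.38(T − 31.6) = 0
1202.3 T = 83186
T = 83186 / 1202.3 = 69.2 °C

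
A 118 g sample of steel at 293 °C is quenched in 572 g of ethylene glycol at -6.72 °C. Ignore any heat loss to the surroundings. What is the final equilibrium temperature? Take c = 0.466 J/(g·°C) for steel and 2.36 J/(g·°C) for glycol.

T_f ≈ 5.0 °C

Setting the total heat transfer to zero:
118*0.466*(T − 293) + 572*2.36*(T − (-6.72)) = 0
54.99(T − 293) + 1349.9(T − (-6.72)) = 0
1404.9 T = 7040
T = 7040 / 1404.9 = 5.01 °C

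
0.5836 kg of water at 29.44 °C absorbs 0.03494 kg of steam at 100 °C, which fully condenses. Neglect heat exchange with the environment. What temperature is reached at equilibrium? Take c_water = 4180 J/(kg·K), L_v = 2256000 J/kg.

Net heat exchanged in the isolated system is zero:
steam→water at 100 °C releases m L_v = 0.03494×2256000 = 78825
  condensate cools 100→T: 0.03494×4180×(T − 100) = 146.05(T − 100)
  water warms: 0.5836×4180×(T − 29.44) = 2439.4(T − 29.44)
2585.5 T = 78825 + 14605 + 71817 = 165247
T ≈ 63.91 °C (< 100 °C, so full condensation is consistent).

T_f ≈ 63.9 °C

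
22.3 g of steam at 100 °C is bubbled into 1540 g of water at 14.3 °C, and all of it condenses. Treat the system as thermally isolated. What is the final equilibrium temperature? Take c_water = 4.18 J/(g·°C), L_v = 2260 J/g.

Net heat exchanged in the isolated system is zero:
condense steam: −22.3·2260 = −50398; condensate cools 100→T: 22.3·4.18·(T − 100) = 93.21(T − 100); water warms: 1540·4.18·(T − 14.3) = 6437.2(T − 14.3)
6530.4 T = 50398 + 9321.4 + 92052 = 151771
T ≈ 23.24 °C, under the boiling point, so the assumption holds.

T_f ≈ 23.2 °C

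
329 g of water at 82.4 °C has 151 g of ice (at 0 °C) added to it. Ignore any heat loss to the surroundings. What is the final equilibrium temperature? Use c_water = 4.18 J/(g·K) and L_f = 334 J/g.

Energy balance with sensible and latent terms:
melt ice: 151·334 = 50434; meltwater 0→T: 151·4.18·T = 631.18 T; water: 1375.2(T − 82.4)
2006.4 T = 113318 − 50434 = 62884
T ≈ 31.34 °C. Since T > 0 °C, the all-ice-melts assumption holds.

T_f ≈ 31.3 °C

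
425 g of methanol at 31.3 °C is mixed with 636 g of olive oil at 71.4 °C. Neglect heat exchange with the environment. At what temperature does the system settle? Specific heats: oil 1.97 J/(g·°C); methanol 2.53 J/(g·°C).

T_f ≈ 52.9 °C

|Q_oil| = |Q_methanol|:
636*1.97*(71.4 − T) = 425*2.53*(T − 31.3)
1252.9(71.4 − T) = 1075.2(T − 31.3)
2328.2 T = 123114  ⇒  T ≈ 52.88 °C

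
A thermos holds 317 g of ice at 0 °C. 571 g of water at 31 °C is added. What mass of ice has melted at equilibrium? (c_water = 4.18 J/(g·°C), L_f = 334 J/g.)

m_melted ≈ 222 g

Cooling the water to 0 °C releases 571×4.18×31 = 73990 J.
Fully melting the ice requires m_ice L_f = 317×334 = 105878 J.
That's not enough to melt it all — equilibrium is at 0 °C with ice remaining.
Mass melted = 73990/334 ≈ 221.5 g.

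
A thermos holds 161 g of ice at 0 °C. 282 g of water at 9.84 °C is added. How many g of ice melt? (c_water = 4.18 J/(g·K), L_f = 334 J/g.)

m_melted ≈ 34.7 g

Water can give up m c ΔT = 282·4.18·9.84 = 11599 J before reaching 0 °C.
Fully melting the ice requires m_ice L_f = 161·334 = 53774 J.
Since 11599 < 53774 J, not all the ice melts; equilibrium is at 0 °C.
m_melted·334 = 11599  ⇒  m_melted ≈ 34.73 g.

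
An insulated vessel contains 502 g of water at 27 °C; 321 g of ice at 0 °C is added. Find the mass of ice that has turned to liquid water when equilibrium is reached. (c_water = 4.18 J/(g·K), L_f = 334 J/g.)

Water can give up m c ΔT = 502×4.18×27 = 56656 J before reaching 0 °C.
To melt every bit of ice: 321×334 = 107214 J.
That's not enough to melt it all — equilibrium is at 0 °C with ice remaining.
m_melt = 56656 / L_f = 169.6 g.

m_melted ≈ 170 g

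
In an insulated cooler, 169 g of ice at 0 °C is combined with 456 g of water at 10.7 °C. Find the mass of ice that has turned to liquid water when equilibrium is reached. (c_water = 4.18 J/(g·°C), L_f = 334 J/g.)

m_melted ≈ 61.1 g

Cooling the water to 0 °C releases 456×4.18×10.7 = 20395 J.
Melting all 169 g of ice would need 169×334 = 56446 J.
Since 20395 < 56446 J, not all the ice melts; equilibrium is at 0 °C.
m_melt = 20395 / L_f = 61.06 g.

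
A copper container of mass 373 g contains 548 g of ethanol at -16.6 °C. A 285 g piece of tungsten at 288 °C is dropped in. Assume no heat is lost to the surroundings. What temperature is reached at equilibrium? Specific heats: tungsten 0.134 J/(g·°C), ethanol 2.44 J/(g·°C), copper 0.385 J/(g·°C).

Net heat exchanged in the isolated system is zero:
285×0.134×(T − 288) + 548×2.44×(T − (-16.6)) + 373×0.385×(T − (-16.6)) = 0
1518.9 T = -13581
T = -13581/1518.9 ≈ -8.94 °C

T_f ≈ -8.9 °C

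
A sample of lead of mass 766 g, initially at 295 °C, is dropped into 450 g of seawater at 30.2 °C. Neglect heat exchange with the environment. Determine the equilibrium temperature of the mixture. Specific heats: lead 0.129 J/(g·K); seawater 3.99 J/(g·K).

T_f ≈ 44.0 °C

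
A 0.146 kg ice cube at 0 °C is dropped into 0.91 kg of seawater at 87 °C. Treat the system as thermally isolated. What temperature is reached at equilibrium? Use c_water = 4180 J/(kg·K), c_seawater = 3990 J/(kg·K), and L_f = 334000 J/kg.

T_f ≈ 63.0 °C

Setting the total heat transfer to zero:
latent heat to melt: 0.146×334000 = 48764; meltwater 0→T: 0.146×4180×T = 610.28 T; seawater: 3630.9(T − 87)
4241.2 T = 315888 − 48764 = 267124
T ≈ 62.98 °C. Since T > 0 °C, the all-ice-melts assumption holds.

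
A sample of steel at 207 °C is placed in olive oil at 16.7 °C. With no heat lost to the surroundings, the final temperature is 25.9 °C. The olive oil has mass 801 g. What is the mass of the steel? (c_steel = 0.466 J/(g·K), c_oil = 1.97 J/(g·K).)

m ≈ 172 g

Taking heat into each body as positive, Σ m c ΔT = 0:
m×0.466×(25.9 − 207) + 801×1.97×(25.9 − 16.7) = 0
-84.39 m = -14517
m = -14517/-84.39 ≈ 172 g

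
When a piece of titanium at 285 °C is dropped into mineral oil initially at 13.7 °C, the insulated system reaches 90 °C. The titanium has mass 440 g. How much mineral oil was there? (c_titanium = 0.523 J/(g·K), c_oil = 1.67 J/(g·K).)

m ≈ 352 g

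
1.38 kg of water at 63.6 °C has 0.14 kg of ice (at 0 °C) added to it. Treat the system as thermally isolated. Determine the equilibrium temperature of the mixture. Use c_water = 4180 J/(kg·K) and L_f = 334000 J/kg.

Net heat exchanged in the isolated system is zero:
fusion: m_ice L_f = 0.14·334000 = 46760; meltwater 0→T: 0.14·4180·T = 585.2 T; water: 5768.4(T − 63.6)
6353.6 T = 366870 − 46760 = 320110
T ≈ 50.38 °C — above 0 °C, consistent with complete melting.

T_f ≈ 50.4 °C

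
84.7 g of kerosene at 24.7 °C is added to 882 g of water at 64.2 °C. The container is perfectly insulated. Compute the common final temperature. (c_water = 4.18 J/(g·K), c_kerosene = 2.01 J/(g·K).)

T_f ≈ 62.5 °C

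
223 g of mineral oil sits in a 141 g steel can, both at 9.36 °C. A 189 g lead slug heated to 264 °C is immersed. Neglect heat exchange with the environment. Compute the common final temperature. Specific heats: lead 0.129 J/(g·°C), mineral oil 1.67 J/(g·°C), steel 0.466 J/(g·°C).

T_f ≈ 22.8 °C

Let T be the final temperature. ΣQ_i = 0:
189*0.129*(T − 264) + 223*1.67*(T − 9.36) + 141*0.466*(T − 9.36) = 0
24.38(T − 264) + 372.41(T − 9.36) + 65.71(T − 9.36) = 0
(24.38 + 372.41 + 65.71) T = 24.38*264 + 372.41*9.36 + 65.71*9.36
T = 10537/462.5 ≈ 22.78 °C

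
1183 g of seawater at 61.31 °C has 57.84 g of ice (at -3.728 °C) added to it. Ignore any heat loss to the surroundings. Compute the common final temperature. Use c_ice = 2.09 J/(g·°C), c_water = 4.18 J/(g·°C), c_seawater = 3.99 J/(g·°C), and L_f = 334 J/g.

T_f ≈ 54.3 °C

Energy balance with sensible and latent terms:
ice -3.728→0 °C: 57.84·2.09·3.728 = 450.66; fusion: m_ice L_f = 57.84·334 = 19319; meltwater 0→T: 57.84·4.18·T = 241.77 T; seawater: 4720.2(T − 61.31)
4961.9 T = 289394 − 19769 = 269624
T ≈ 54.34 °C — above 0 °C, consistent with complete melting.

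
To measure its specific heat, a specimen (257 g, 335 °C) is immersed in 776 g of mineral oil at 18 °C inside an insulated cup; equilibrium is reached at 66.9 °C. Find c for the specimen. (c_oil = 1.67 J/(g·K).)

Heat lost by the specimen = heat gained by the oil:
257×c×(335 − 66.9) = 776×1.67×(66.9 − 18)
68902 c = 63370  ⇒  c ≈ 0.9197 J/(g·K)

c ≈ 0.92 J/(g·K)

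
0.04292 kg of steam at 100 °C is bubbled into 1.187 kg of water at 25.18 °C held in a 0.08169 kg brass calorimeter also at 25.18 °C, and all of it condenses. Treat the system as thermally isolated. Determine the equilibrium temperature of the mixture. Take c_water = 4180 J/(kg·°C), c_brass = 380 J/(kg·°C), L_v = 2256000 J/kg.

T_f ≈ 46.5 °C

Heat gained plus heat lost sum to zero:
latent heat released on condensation: 0.04292×2256000 = 96828
  condensed water 100 °C→T: 179.41(T − 100)
  original water: 4961.7(T − 25.18)
  brass cup: 0.08169×380×(T − 25.18) = 31.04(T − 25.18)
5172.1 T = 96828 + 17941 + 125716 = 240484
T ≈ 46.50 °C — below 100 °C, confirming all the steam condensed.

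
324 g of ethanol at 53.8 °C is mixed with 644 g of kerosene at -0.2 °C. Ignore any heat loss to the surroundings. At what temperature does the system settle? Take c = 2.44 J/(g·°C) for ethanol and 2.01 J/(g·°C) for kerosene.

T_f ≈ 20.3 °C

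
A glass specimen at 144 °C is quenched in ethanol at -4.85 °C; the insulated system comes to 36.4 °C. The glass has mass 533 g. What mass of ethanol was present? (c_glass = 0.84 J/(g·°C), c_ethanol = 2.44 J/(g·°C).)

m ≈ 479 g

Energy conservation, ΣQ = 0:
533×0.84×(36.4 − 144) + m×2.44×(36.4 − (-4.85)) = 0
100.65 m = 48175
m = 48175/100.65 ≈ 478.6 g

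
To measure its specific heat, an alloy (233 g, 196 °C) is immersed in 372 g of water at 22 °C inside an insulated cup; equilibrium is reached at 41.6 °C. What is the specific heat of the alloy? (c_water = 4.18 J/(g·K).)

c ≈ 0.847 J/(g·K)

Heat gained plus heat lost sum to zero:
233×c×(41.6 − 196) + 372×4.18×(41.6 − 22) = 0
-35975 c = -30477
c = -30477/-35975 ≈ 0.8472 J/(g·K)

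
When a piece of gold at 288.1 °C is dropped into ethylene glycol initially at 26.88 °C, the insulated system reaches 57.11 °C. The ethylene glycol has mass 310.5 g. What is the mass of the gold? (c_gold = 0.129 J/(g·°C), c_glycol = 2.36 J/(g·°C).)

Let T be the final temperature. ΣQ_i = 0:
m×0.129×(57.11 − 288.1) + 310.5×2.36×(57.11 − 26.88) = 0
-29.8 m = -22152
m = -22152/-29.8 ≈ 743.4 g

m ≈ 743 g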